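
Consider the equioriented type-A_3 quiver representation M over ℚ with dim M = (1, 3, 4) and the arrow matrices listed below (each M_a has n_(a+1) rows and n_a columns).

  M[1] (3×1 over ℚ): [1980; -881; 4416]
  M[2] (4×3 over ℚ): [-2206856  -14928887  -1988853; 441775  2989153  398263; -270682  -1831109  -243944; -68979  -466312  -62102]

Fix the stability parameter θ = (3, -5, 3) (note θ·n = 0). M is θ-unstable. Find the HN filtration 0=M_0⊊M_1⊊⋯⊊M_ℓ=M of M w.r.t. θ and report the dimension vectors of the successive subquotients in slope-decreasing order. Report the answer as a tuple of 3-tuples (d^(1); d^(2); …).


Interval decomposition of M: I[1,3], I[2,3]^2, I[3,3].
HN type (ℓ=3): μ^(1)=3; μ^(2)=-1; μ^(3)=-5

((0, 0, 4); (1, 1, 0); (0, 2, 0))


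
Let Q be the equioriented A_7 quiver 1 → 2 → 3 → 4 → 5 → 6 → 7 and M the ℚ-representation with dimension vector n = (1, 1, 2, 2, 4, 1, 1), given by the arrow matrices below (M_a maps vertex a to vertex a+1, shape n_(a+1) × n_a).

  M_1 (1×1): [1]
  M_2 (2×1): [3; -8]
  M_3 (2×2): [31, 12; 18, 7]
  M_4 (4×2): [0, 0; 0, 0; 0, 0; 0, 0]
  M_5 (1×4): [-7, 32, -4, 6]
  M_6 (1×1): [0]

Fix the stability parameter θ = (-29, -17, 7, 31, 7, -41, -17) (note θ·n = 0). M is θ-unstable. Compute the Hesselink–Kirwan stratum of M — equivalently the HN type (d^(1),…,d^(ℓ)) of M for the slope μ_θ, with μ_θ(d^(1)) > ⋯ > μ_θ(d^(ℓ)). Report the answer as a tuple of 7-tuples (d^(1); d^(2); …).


Barcode: M ≅ I[1,4], I[3,4], I[5,5]^3, I[5,6], I[7,7]. HN layers by μ_θ (4 steps, strictly decreasing):
  μ^(1)=31; μ^(2)=7; μ^(3)=-17; μ^(4)=-29

((0, 0, 0, 2, 0, 0, 0); (0, 0, 2, 0, 3, 0, 0); (0, 1, 0, 0, 1, 1, 1); (1, 0, 0, 0, 0, 0, 0))


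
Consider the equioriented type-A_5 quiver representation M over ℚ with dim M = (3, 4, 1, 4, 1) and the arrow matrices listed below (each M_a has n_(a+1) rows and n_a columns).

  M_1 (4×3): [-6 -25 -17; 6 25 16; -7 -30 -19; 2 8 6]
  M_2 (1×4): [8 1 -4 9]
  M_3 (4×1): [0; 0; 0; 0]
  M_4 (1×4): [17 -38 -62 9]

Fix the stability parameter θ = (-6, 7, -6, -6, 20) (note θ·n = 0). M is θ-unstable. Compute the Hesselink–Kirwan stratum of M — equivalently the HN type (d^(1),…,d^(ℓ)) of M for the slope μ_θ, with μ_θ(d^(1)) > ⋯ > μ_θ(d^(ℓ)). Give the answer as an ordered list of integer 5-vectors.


Via rank(M_{q-1}∘⋯∘M_p): M ≅ I[1,2]^2, I[1,3], I[2,2], I[4,4]^3, I[4,5].
μ_θ-semistable layers: μ^(1)=20; μ^(2)=7; μ^(3)=1/2; μ^(4)=-6

((0, 0, 0, 0, 1); (0, 3, 0, 0, 0); (0, 1, 1, 0, 0); (3, 0, 0, 4, 0))


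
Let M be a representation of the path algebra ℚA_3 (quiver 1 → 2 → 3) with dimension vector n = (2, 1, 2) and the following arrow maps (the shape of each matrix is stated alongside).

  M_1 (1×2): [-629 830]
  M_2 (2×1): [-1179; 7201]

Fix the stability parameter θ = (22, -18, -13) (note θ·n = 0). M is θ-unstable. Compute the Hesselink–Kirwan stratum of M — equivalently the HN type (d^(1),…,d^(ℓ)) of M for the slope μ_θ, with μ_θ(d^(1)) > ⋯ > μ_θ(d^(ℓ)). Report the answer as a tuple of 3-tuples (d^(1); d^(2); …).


Barcode: M ≅ I[1,1], I[1,3], I[3,3]. HN layers by μ_θ (3 steps, strictly decreasing):
  μ^(1)=22; μ^(2)=-3; μ^(3)=-13

((1, 0, 0); (1, 1, 1); (0, 0, 1))


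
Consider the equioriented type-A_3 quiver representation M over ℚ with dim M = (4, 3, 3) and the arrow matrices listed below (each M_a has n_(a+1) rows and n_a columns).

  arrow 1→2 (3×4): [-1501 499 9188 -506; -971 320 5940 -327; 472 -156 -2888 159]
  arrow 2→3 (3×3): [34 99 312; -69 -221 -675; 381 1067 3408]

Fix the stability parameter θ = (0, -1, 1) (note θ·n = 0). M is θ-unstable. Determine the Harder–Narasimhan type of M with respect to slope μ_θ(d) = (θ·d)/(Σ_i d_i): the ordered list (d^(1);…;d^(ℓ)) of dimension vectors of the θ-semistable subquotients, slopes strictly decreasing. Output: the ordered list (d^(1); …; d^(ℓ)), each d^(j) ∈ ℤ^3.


Barcode: M ≅ I[1,1], I[1,3]^3. HN layers by μ_θ (3 steps, strictly decreasing):
  μ^(1)=1; μ^(2)=0; μ^(3)=-1/2

((0, 0, 3); (1, 0, 0); (3, 3, 0))


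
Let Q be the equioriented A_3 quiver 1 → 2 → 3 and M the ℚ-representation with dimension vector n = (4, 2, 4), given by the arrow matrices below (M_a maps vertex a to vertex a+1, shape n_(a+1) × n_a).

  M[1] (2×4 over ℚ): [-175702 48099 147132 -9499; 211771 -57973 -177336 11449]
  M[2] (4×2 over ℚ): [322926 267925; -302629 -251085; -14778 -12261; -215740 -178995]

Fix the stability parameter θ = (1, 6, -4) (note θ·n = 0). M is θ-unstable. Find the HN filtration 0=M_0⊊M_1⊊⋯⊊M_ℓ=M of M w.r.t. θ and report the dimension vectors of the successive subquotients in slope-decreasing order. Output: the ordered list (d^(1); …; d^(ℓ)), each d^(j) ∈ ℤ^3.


Via rank(M_{q-1}∘⋯∘M_p): M ≅ I[1,1]^2, I[1,3]^2, I[3,3]^2.
μ_θ-semistable layers: μ^(1)=1; μ^(2)=-4

((4, 2, 2); (0, 0, 2))


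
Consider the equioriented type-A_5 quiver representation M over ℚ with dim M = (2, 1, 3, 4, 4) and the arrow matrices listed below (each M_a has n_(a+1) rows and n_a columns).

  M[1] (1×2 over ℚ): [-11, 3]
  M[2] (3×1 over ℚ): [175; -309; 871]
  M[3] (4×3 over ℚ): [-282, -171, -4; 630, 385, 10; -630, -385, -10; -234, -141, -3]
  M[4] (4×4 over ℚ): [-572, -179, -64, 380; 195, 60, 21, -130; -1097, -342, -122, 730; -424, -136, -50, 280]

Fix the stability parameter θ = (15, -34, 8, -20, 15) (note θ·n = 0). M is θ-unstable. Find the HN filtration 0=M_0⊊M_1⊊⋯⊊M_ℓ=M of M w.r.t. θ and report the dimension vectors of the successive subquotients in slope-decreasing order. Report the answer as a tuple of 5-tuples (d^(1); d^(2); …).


Barcode: M ≅ I[1,1], I[1,5], I[3,3], I[3,4], I[4,5]^2, I[5,5]. HN layers by μ_θ (5 steps, strictly decreasing):
  μ^(1)=15; μ^(2)=8; μ^(3)=-6; μ^(4)=-19/2; μ^(5)=-20

((1, 0, 0, 0, 4); (0, 0, 1, 0, 0); (0, 0, 2, 2, 0); (1, 1, 0, 0, 0); (0, 0, 0, 2, 0))


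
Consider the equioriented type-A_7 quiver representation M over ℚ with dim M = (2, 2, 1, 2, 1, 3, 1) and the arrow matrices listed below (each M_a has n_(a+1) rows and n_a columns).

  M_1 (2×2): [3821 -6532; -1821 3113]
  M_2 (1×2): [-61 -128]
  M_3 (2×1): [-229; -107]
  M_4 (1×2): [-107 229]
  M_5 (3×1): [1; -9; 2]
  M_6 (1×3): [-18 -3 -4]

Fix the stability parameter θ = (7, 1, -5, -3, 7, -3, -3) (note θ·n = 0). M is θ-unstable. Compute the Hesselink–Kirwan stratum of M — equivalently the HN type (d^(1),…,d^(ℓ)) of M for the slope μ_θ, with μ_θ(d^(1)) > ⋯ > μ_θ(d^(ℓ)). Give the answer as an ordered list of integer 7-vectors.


Via rank(M_{q-1}∘⋯∘M_p): M ≅ I[1,2], I[1,4], I[4,7], I[6,6]^2.
μ_θ-semistable layers: μ^(1)=4; μ^(2)=1/3; μ^(3)=0; μ^(4)=-3

((1, 1, 0, 0, 0, 0, 0); (0, 0, 0, 0, 1, 1, 1); (1, 1, 1, 1, 0, 0, 0); (0, 0, 0, 1, 0, 2, 0))


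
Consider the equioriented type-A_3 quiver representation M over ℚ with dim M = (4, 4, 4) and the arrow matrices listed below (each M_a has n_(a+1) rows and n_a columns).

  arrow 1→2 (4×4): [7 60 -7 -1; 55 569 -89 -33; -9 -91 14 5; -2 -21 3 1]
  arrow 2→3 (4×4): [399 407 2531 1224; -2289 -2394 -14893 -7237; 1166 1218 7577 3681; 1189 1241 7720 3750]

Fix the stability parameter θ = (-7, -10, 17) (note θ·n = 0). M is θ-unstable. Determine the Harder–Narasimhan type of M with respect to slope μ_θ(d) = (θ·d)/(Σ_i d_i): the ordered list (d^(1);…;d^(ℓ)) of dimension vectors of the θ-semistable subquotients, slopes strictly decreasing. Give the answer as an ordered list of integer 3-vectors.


Interval decomposition of M: I[1,3]^4.
HN type (ℓ=2): μ^(1)=17; μ^(2)=-17/2

((0, 0, 4); (4, 4, 0))


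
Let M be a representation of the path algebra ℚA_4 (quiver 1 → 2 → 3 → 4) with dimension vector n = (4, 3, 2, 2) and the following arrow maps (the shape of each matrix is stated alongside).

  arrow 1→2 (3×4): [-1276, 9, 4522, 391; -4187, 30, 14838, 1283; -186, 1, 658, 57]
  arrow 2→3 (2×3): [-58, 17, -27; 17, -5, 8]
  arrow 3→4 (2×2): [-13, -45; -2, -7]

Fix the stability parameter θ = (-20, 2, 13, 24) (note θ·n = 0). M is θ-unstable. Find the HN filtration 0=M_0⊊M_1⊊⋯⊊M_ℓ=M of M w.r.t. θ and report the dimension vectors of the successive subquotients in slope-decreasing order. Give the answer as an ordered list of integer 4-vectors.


Via rank(M_{q-1}∘⋯∘M_p): M ≅ I[1,1], I[1,2], I[1,4]^2.
μ_θ-semistable layers: μ^(1)=24; μ^(2)=13; μ^(3)=2; μ^(4)=-20

((0, 0, 0, 2); (0, 0, 2, 0); (0, 3, 0, 0); (4, 0, 0, 0))


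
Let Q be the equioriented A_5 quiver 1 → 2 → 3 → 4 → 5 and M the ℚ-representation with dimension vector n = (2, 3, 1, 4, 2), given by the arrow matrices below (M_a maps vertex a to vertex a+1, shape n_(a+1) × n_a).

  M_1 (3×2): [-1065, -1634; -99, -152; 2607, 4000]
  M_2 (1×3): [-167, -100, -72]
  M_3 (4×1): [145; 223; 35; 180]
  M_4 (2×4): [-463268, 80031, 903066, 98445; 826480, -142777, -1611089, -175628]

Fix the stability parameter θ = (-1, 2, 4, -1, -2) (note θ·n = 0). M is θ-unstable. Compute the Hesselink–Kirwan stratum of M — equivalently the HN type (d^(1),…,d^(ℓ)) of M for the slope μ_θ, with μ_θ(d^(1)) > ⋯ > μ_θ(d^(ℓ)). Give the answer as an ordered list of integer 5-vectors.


Interval decomposition of M: I[1,2], I[1,5], I[2,2], I[4,4]^2, I[4,5].
HN type (ℓ=4): μ^(1)=2; μ^(2)=3/4; μ^(3)=-1; μ^(4)=-3/2

((0, 2, 0, 0, 0); (0, 1, 1, 1, 1); (2, 0, 0, 2, 0); (0, 0, 0, 1, 1))


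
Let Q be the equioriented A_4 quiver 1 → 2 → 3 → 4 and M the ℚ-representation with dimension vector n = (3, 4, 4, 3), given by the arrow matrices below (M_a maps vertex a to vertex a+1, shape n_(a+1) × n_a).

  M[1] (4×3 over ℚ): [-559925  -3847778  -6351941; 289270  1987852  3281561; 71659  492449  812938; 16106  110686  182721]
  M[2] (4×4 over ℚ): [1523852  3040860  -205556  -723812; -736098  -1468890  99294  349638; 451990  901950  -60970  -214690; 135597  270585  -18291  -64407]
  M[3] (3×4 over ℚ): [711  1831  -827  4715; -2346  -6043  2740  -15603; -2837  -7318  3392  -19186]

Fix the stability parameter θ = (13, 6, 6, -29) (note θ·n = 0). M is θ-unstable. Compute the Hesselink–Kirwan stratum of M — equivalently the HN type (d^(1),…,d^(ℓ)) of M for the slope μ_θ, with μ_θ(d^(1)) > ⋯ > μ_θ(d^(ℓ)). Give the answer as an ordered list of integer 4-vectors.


Interval decomposition of M: I[1,2]^2, I[1,4], I[2,2], I[3,3], I[3,4]^2.
HN type (ℓ=4): μ^(1)=19/2; μ^(2)=6; μ^(3)=-1; μ^(4)=-23/2

((2, 2, 0, 0); (0, 1, 1, 0); (1, 1, 1, 1); (0, 0, 2, 2))


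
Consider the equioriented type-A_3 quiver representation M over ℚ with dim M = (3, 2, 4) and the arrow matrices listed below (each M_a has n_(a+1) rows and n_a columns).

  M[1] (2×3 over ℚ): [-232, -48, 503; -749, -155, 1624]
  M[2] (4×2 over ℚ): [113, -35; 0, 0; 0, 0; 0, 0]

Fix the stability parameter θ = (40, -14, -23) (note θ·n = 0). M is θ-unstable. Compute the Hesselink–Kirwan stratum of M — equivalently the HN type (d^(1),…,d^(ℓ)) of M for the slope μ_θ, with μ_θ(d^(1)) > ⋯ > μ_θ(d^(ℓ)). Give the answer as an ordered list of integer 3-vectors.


Barcode: M ≅ I[1,1], I[1,2], I[1,3], I[3,3]^3. HN layers by μ_θ (4 steps, strictly decreasing):
  μ^(1)=40; μ^(2)=13; μ^(3)=1; μ^(4)=-23

((1, 0, 0); (1, 1, 0); (1, 1, 1); (0, 0, 3))


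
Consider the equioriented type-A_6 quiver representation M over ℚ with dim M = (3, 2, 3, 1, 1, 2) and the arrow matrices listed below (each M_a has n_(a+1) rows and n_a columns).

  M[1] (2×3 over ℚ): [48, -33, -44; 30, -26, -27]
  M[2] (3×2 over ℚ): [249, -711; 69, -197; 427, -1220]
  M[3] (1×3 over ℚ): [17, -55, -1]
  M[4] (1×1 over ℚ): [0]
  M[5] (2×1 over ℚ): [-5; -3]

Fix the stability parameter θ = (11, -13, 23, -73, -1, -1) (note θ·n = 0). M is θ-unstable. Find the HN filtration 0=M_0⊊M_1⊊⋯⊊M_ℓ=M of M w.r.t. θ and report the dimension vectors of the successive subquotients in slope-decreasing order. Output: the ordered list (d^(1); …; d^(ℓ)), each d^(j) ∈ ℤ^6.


Via rank(M_{q-1}∘⋯∘M_p): M ≅ I[1,1], I[1,3], I[1,4], I[3,3], I[5,6], I[6,6].
μ_θ-semistable layers: μ^(1)=23; μ^(2)=11; μ^(3)=-1; μ^(4)=-13

((0, 0, 2, 0, 0, 0); (1, 0, 0, 0, 0, 0); (1, 1, 0, 0, 1, 2); (1, 1, 1, 1, 0, 0))


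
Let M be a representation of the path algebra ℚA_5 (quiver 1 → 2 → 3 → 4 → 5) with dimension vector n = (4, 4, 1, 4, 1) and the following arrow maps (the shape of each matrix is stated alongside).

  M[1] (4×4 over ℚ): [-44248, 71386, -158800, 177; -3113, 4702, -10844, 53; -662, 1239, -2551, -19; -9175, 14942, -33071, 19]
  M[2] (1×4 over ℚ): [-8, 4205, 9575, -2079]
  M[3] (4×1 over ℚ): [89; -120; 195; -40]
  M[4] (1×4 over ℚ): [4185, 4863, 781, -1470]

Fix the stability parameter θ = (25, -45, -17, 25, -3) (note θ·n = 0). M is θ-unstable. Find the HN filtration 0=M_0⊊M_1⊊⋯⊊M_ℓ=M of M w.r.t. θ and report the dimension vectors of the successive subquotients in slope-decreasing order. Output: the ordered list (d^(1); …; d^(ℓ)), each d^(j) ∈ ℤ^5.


Via rank(M_{q-1}∘⋯∘M_p): M ≅ I[1,2]^3, I[1,4], I[4,4]^2, I[4,5].
μ_θ-semistable layers: μ^(1)=25; μ^(2)=11; μ^(3)=-10; μ^(4)=-37/3

((0, 0, 0, 3, 0); (0, 0, 0, 1, 1); (3, 3, 0, 0, 0); (1, 1, 1, 0, 0))


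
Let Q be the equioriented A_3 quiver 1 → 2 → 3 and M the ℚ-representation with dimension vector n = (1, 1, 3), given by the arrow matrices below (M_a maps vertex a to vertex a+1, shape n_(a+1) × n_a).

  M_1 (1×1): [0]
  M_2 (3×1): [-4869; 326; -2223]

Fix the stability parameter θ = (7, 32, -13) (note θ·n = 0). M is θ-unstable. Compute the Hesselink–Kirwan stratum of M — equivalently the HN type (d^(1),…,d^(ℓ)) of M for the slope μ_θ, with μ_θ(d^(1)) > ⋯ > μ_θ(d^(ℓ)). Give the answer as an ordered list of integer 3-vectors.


Interval decomposition of M: I[1,1], I[2,3], I[3,3]^2.
HN type (ℓ=3): μ^(1)=19/2; μ^(2)=7; μ^(3)=-13

((0, 1, 1); (1, 0, 0); (0, 0, 2))


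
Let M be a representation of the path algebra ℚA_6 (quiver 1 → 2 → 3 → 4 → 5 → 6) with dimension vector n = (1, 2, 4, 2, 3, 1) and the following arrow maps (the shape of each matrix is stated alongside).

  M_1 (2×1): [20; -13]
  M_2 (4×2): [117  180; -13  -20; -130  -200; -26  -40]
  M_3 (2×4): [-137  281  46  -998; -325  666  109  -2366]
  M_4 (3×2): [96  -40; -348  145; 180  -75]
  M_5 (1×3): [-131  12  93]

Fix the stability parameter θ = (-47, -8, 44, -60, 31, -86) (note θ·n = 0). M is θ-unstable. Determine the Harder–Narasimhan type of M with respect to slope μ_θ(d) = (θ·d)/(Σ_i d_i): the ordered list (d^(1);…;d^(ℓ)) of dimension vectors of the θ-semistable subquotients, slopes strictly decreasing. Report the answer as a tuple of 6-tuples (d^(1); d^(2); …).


Interval decomposition of M: I[1,2], I[2,6], I[3,3]^2, I[3,4], I[5,5]^2.
HN type (ℓ=5): μ^(1)=44; μ^(2)=31; μ^(3)=-8; μ^(4)=-79/5; μ^(5)=-47

((0, 0, 2, 0, 0, 0); (0, 0, 0, 0, 2, 0); (0, 1, 1, 1, 0, 0); (0, 1, 1, 1, 1, 1); (1, 0, 0, 0, 0, 0))


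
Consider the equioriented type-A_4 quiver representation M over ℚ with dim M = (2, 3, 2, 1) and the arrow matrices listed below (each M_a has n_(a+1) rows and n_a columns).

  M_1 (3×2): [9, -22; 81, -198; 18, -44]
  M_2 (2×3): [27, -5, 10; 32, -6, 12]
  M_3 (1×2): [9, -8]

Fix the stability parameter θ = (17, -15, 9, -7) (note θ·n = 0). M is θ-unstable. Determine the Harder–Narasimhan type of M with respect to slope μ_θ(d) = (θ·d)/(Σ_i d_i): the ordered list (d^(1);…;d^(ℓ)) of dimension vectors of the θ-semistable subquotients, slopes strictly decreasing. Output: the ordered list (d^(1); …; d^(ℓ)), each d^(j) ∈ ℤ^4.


Barcode: M ≅ I[1,1], I[1,4], I[2,2], I[2,3]. HN layers by μ_θ (4 steps, strictly decreasing):
  μ^(1)=17; μ^(2)=9; μ^(3)=1; μ^(4)=-15

((1, 0, 0, 0); (0, 0, 1, 0); (1, 1, 1, 1); (0, 2, 0, 0))


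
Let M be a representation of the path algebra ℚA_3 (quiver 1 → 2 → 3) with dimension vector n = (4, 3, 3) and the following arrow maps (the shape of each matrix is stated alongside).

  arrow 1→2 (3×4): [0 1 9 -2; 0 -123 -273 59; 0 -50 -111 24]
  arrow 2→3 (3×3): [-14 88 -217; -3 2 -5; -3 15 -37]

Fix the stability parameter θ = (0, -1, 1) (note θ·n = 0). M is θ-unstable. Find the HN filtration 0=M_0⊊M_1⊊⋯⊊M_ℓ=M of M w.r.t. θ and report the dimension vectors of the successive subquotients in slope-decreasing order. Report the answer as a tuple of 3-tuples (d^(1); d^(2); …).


Barcode: M ≅ I[1,1], I[1,3]^3. HN layers by μ_θ (3 steps, strictly decreasing):
  μ^(1)=1; μ^(2)=0; μ^(3)=-1/2

((0, 0, 3); (1, 0, 0); (3, 3, 0))


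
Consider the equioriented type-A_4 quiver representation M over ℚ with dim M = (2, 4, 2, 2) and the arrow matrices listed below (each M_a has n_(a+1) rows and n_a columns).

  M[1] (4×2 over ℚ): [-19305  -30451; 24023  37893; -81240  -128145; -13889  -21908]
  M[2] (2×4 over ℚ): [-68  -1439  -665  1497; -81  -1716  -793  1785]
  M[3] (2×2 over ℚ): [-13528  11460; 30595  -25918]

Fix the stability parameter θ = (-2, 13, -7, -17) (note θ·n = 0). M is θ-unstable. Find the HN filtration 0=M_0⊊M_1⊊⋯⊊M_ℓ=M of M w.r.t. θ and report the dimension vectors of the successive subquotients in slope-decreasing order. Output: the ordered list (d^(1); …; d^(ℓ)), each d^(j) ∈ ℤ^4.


Via rank(M_{q-1}∘⋯∘M_p): M ≅ I[1,2], I[1,4], I[2,2], I[2,4].
μ_θ-semistable layers: μ^(1)=13; μ^(2)=-2; μ^(3)=-13/4; μ^(4)=-11/3

((0, 2, 0, 0); (1, 0, 0, 0); (1, 1, 1, 1); (0, 1, 1, 1))


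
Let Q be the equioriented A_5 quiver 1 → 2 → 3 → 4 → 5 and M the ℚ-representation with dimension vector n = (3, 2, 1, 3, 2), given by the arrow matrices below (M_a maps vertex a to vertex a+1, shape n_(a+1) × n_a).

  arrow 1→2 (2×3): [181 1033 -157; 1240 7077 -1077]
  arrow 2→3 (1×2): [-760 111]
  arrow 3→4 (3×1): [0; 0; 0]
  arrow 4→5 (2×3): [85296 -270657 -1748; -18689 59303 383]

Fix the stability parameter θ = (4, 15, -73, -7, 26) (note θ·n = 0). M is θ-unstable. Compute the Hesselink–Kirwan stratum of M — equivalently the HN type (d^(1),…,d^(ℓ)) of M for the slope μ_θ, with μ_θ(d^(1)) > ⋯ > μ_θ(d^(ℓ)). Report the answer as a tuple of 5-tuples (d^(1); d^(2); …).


Barcode: M ≅ I[1,1], I[1,2], I[1,3], I[4,4], I[4,5]^2. HN layers by μ_θ (5 steps, strictly decreasing):
  μ^(1)=26; μ^(2)=15; μ^(3)=4; μ^(4)=-7; μ^(5)=-18

((0, 0, 0, 0, 2); (0, 1, 0, 0, 0); (2, 0, 0, 0, 0); (0, 0, 0, 3, 0); (1, 1, 1, 0, 0))


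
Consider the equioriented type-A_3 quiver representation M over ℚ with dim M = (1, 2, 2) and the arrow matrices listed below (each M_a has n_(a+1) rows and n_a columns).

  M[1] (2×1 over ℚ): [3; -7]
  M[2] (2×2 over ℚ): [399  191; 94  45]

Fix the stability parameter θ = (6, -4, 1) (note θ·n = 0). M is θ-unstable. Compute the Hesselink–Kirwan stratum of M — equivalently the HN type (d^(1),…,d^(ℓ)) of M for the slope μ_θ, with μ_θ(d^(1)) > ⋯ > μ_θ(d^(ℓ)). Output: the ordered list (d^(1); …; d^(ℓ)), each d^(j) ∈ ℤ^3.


Via rank(M_{q-1}∘⋯∘M_p): M ≅ I[1,3], I[2,3].
μ_θ-semistable layers: μ^(1)=1; μ^(2)=-4

((1, 1, 2); (0, 1, 0))


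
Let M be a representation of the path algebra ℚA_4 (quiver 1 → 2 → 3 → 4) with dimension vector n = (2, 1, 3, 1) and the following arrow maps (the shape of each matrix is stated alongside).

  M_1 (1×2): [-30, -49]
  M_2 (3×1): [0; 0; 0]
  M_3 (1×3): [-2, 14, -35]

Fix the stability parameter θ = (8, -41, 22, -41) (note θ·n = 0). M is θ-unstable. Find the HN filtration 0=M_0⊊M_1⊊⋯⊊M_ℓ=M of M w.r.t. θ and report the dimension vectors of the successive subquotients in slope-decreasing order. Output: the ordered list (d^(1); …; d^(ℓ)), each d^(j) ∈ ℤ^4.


Interval decomposition of M: I[1,1], I[1,2], I[3,3]^2, I[3,4].
HN type (ℓ=4): μ^(1)=22; μ^(2)=8; μ^(3)=-19/2; μ^(4)=-33/2

((0, 0, 2, 0); (1, 0, 0, 0); (0, 0, 1, 1); (1, 1, 0, 0))


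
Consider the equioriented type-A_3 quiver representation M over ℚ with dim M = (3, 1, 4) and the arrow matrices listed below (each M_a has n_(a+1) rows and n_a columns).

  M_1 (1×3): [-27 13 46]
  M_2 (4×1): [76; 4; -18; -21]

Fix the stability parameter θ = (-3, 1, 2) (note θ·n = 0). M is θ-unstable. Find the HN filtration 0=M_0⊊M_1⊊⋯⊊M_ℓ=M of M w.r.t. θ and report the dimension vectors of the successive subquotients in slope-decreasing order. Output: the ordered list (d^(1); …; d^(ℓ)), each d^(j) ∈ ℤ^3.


Via rank(M_{q-1}∘⋯∘M_p): M ≅ I[1,1]^2, I[1,3], I[3,3]^3.
μ_θ-semistable layers: μ^(1)=2; μ^(2)=1; μ^(3)=-3

((0, 0, 4); (0, 1, 0); (3, 0, 0))


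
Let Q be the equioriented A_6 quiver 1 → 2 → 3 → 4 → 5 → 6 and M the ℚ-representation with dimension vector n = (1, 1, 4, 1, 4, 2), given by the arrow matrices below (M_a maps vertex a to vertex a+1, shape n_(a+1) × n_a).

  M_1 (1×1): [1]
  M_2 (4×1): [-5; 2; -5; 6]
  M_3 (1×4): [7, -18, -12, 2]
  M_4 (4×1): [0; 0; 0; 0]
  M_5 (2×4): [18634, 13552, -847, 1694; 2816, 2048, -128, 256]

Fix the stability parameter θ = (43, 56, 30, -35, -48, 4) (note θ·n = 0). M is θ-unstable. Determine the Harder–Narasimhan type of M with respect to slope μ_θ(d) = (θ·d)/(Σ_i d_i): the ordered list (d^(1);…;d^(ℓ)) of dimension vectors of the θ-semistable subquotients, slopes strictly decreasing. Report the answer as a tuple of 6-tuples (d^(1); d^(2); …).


Via rank(M_{q-1}∘⋯∘M_p): M ≅ I[1,4], I[3,3]^3, I[5,5]^3, I[5,6], I[6,6].
μ_θ-semistable layers: μ^(1)=30; μ^(2)=47/2; μ^(3)=4; μ^(4)=-48

((0, 0, 3, 0, 0, 0); (1, 1, 1, 1, 0, 0); (0, 0, 0, 0, 0, 2); (0, 0, 0, 0, 4, 0))


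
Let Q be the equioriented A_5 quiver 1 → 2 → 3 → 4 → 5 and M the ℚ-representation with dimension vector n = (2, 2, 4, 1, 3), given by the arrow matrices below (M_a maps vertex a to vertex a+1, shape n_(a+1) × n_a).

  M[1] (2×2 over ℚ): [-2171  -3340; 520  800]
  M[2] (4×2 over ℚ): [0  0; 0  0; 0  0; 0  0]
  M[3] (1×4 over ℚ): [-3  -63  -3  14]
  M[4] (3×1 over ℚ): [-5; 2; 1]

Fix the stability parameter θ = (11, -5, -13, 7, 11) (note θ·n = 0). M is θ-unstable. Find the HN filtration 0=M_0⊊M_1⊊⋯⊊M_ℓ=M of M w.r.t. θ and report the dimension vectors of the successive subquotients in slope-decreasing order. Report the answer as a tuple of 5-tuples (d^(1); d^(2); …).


Via rank(M_{q-1}∘⋯∘M_p): M ≅ I[1,1], I[1,2], I[2,2], I[3,3]^3, I[3,5], I[5,5]^2.
μ_θ-semistable layers: μ^(1)=11; μ^(2)=7; μ^(3)=3; μ^(4)=-5; μ^(5)=-13

((1, 0, 0, 0, 3); (0, 0, 0, 1, 0); (1, 1, 0, 0, 0); (0, 1, 0, 0, 0); (0, 0, 4, 0, 0))


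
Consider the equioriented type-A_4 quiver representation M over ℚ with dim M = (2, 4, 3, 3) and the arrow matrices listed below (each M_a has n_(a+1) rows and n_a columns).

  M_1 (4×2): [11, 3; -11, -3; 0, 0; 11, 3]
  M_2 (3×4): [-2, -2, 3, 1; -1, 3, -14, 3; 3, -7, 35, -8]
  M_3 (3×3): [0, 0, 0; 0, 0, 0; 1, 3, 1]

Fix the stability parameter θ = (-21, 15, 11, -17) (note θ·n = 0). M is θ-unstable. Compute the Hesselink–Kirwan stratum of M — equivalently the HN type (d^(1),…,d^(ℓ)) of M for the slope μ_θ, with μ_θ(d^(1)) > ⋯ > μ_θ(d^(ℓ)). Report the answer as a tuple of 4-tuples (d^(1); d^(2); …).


Barcode: M ≅ I[1,1], I[1,3], I[2,2], I[2,3], I[2,4], I[4,4]^2. HN layers by μ_θ (5 steps, strictly decreasing):
  μ^(1)=15; μ^(2)=13; μ^(3)=3; μ^(4)=-17; μ^(5)=-21

((0, 1, 0, 0); (0, 2, 2, 0); (0, 1, 1, 1); (0, 0, 0, 2); (2, 0, 0, 0))


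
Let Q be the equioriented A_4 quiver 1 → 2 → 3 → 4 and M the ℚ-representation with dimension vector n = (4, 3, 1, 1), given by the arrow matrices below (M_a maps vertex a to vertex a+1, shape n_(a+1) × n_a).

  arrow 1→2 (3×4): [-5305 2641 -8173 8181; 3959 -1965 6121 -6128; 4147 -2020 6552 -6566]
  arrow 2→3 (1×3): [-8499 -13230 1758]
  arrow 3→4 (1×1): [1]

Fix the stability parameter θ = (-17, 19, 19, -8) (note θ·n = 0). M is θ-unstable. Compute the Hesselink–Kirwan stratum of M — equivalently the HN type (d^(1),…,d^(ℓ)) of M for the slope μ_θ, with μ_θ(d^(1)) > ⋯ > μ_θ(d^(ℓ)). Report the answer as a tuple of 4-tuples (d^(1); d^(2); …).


Via rank(M_{q-1}∘⋯∘M_p): M ≅ I[1,1], I[1,2]^2, I[1,4].
μ_θ-semistable layers: μ^(1)=19; μ^(2)=10; μ^(3)=-17

((0, 2, 0, 0); (0, 1, 1, 1); (4, 0, 0, 0))


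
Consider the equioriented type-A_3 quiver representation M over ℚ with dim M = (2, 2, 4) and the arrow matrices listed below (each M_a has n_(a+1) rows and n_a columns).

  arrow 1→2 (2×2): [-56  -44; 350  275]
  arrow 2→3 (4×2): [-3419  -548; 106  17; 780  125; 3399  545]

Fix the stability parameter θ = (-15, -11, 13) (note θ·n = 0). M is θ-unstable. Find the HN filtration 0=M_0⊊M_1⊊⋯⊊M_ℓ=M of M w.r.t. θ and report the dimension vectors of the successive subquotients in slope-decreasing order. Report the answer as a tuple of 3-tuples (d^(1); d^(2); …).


Barcode: M ≅ I[1,1], I[1,3], I[2,3], I[3,3]^2. HN layers by μ_θ (3 steps, strictly decreasing):
  μ^(1)=13; μ^(2)=-11; μ^(3)=-15

((0, 0, 4); (0, 2, 0); (2, 0, 0))


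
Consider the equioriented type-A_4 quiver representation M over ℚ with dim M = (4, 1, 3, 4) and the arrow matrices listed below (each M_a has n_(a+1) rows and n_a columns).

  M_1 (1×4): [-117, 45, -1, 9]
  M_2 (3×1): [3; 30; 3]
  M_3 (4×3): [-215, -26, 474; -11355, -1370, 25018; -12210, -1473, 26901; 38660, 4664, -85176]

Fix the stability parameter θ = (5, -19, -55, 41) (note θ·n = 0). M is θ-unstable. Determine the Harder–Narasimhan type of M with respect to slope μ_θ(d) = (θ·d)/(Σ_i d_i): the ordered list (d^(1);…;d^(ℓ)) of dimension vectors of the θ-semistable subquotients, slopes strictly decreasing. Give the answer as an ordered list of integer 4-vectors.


Barcode: M ≅ I[1,1]^3, I[1,4], I[3,3], I[3,4], I[4,4]^2. HN layers by μ_θ (4 steps, strictly decreasing):
  μ^(1)=41; μ^(2)=5; μ^(3)=-23; μ^(4)=-55

((0, 0, 0, 4); (3, 0, 0, 0); (1, 1, 1, 0); (0, 0, 2, 0))


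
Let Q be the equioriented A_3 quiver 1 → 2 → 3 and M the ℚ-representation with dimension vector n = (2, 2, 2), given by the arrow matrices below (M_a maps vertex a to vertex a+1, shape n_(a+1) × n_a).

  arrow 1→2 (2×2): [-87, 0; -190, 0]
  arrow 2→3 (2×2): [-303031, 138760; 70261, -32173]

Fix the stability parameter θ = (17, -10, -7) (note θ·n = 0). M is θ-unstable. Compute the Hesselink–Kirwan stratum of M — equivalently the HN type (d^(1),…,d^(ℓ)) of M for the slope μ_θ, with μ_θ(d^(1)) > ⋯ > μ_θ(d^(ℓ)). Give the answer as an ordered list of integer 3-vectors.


Barcode: M ≅ I[1,1], I[1,3], I[2,3]. HN layers by μ_θ (4 steps, strictly decreasing):
  μ^(1)=17; μ^(2)=0; μ^(3)=-7; μ^(4)=-10

((1, 0, 0); (1, 1, 1); (0, 0, 1); (0, 1, 0))


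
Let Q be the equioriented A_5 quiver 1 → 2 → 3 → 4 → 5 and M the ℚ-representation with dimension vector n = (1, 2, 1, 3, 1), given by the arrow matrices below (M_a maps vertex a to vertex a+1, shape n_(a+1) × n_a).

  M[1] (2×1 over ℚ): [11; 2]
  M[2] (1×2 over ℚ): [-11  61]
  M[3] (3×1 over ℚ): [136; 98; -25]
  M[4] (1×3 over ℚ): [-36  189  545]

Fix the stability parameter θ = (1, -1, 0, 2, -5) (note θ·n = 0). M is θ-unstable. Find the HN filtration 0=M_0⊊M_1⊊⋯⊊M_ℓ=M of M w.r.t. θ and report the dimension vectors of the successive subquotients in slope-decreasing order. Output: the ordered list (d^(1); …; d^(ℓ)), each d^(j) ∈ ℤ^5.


Interval decomposition of M: I[1,5], I[2,2], I[4,4]^2.
HN type (ℓ=3): μ^(1)=2; μ^(2)=-3/5; μ^(3)=-1

((0, 0, 0, 2, 0); (1, 1, 1, 1, 1); (0, 1, 0, 0, 0))


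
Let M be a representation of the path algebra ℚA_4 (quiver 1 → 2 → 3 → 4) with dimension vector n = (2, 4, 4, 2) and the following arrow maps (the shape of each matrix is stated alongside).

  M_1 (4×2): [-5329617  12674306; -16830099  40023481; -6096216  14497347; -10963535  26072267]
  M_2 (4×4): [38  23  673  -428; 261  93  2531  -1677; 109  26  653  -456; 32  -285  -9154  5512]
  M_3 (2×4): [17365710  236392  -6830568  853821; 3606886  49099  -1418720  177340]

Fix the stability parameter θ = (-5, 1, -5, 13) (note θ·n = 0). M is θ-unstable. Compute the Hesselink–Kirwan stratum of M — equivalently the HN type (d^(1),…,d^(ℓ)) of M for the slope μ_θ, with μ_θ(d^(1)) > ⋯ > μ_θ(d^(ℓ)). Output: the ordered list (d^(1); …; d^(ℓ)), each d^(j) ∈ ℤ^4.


Interval decomposition of M: I[1,3], I[1,4], I[2,3], I[2,4].
HN type (ℓ=3): μ^(1)=13; μ^(2)=-2; μ^(3)=-5

((0, 0, 0, 2); (0, 4, 4, 0); (2, 0, 0, 0))


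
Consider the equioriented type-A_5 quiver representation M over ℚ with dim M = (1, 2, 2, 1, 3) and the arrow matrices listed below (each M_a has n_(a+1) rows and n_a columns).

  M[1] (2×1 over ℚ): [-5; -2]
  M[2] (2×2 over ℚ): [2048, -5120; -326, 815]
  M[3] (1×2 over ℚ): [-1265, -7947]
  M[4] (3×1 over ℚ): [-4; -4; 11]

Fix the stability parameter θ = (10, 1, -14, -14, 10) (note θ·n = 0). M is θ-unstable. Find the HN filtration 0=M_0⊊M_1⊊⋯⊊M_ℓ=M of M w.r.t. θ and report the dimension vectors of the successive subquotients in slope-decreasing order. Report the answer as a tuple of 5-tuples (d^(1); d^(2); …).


Via rank(M_{q-1}∘⋯∘M_p): M ≅ I[1,2], I[2,5], I[3,3], I[5,5]^2.
μ_θ-semistable layers: μ^(1)=10; μ^(2)=11/2; μ^(3)=-9; μ^(4)=-14

((0, 0, 0, 0, 3); (1, 1, 0, 0, 0); (0, 1, 1, 1, 0); (0, 0, 1, 0, 0))


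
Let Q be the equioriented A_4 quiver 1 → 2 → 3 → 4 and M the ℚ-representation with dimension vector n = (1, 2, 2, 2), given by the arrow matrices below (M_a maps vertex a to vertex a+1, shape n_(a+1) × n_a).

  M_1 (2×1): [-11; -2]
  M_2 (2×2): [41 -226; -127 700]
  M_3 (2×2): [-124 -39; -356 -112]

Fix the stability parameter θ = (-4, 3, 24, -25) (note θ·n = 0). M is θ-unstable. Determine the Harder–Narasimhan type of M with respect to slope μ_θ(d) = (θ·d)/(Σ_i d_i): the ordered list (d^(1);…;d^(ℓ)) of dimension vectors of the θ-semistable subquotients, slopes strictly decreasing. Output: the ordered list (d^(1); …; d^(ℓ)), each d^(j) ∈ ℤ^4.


Barcode: M ≅ I[1,4], I[2,4]. HN layers by μ_θ (2 steps, strictly decreasing):
  μ^(1)=2/3; μ^(2)=-4

((0, 2, 2, 2); (1, 0, 0, 0))


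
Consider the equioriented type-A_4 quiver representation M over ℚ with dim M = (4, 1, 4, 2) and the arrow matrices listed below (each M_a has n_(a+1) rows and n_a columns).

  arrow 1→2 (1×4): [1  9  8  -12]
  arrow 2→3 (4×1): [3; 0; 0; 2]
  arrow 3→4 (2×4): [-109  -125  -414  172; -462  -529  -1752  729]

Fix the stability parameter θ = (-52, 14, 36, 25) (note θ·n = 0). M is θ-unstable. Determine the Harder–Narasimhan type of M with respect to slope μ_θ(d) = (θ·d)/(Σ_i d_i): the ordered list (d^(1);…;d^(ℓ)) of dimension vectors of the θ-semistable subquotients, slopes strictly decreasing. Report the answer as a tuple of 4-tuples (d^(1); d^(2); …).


Interval decomposition of M: I[1,1]^3, I[1,4], I[3,3]^2, I[3,4].
HN type (ℓ=4): μ^(1)=36; μ^(2)=61/2; μ^(3)=14; μ^(4)=-52

((0, 0, 2, 0); (0, 0, 2, 2); (0, 1, 0, 0); (4, 0, 0, 0))


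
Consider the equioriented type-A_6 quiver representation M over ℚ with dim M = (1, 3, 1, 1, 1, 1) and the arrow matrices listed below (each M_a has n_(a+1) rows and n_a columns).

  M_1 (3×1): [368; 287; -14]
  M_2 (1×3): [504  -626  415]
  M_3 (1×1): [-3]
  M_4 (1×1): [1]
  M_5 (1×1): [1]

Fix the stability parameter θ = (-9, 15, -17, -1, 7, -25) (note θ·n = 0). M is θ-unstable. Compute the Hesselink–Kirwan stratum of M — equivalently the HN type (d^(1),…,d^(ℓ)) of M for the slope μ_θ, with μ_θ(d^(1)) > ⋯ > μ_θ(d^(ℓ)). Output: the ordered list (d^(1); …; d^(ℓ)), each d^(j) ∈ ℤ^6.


Via rank(M_{q-1}∘⋯∘M_p): M ≅ I[1,2], I[2,2], I[2,6].
μ_θ-semistable layers: μ^(1)=15; μ^(2)=-21/5; μ^(3)=-9

((0, 2, 0, 0, 0, 0); (0, 1, 1, 1, 1, 1); (1, 0, 0, 0, 0, 0))


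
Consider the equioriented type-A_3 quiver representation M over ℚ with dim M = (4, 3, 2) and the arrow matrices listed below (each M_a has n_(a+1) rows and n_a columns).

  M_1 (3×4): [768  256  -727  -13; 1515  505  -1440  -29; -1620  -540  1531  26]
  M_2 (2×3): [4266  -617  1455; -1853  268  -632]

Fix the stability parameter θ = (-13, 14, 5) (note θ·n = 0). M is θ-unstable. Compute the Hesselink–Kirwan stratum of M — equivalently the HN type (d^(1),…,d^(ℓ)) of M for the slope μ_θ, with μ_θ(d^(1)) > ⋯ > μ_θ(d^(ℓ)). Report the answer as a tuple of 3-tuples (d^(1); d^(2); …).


Interval decomposition of M: I[1,1], I[1,2], I[1,3]^2.
HN type (ℓ=3): μ^(1)=14; μ^(2)=19/2; μ^(3)=-13

((0, 1, 0); (0, 2, 2); (4, 0, 0))


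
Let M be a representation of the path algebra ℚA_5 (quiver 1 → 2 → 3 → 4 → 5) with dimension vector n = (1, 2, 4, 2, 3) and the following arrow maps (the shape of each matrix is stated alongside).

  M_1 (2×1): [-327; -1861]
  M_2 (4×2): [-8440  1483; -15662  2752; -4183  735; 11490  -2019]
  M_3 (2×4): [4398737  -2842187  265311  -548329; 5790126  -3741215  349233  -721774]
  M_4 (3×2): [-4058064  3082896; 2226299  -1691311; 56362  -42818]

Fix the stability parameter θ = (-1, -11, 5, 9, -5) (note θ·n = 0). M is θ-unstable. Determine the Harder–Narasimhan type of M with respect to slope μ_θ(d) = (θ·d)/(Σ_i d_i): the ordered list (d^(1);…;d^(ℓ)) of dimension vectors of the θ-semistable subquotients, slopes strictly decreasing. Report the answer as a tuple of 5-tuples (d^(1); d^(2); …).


Barcode: M ≅ I[1,5], I[2,4], I[3,3]^2, I[5,5]^2. HN layers by μ_θ (6 steps, strictly decreasing):
  μ^(1)=9; μ^(2)=5; μ^(3)=3; μ^(4)=-5; μ^(5)=-6; μ^(6)=-11

((0, 0, 0, 1, 0); (0, 0, 3, 0, 0); (0, 0, 1, 1, 1); (0, 0, 0, 0, 2); (1, 1, 0, 0, 0); (0, 1, 0, 0, 0))


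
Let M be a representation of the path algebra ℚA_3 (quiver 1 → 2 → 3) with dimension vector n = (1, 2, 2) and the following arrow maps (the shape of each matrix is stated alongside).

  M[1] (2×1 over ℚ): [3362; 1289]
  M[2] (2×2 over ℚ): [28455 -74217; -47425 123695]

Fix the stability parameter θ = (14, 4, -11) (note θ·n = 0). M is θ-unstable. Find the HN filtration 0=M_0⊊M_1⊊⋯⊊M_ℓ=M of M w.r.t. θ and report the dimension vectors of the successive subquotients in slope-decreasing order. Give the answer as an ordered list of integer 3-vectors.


Interval decomposition of M: I[1,3], I[2,2], I[3,3].
HN type (ℓ=3): μ^(1)=4; μ^(2)=7/3; μ^(3)=-11

((0, 1, 0); (1, 1, 1); (0, 0, 1))


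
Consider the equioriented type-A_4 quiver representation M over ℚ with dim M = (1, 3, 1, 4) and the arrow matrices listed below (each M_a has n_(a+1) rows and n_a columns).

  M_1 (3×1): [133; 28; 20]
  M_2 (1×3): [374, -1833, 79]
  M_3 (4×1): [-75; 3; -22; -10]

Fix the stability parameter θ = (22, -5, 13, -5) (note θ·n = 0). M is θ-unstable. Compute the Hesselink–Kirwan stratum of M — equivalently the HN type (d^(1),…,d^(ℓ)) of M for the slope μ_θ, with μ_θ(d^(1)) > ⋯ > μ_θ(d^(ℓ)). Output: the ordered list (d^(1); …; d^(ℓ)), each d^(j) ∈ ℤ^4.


Barcode: M ≅ I[1,4], I[2,2]^2, I[4,4]^3. HN layers by μ_θ (2 steps, strictly decreasing):
  μ^(1)=25/4; μ^(2)=-5

((1, 1, 1, 1); (0, 2, 0, 3))


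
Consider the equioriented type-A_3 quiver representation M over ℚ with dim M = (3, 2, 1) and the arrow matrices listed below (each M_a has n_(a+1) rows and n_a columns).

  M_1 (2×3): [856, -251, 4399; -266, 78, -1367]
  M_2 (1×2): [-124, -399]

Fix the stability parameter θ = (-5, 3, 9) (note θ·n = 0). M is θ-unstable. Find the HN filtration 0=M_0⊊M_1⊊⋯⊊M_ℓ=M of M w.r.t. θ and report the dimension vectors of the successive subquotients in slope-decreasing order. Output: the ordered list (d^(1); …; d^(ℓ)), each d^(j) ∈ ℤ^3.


Barcode: M ≅ I[1,1], I[1,2], I[1,3]. HN layers by μ_θ (3 steps, strictly decreasing):
  μ^(1)=9; μ^(2)=3; μ^(3)=-5

((0, 0, 1); (0, 2, 0); (3, 0, 0))


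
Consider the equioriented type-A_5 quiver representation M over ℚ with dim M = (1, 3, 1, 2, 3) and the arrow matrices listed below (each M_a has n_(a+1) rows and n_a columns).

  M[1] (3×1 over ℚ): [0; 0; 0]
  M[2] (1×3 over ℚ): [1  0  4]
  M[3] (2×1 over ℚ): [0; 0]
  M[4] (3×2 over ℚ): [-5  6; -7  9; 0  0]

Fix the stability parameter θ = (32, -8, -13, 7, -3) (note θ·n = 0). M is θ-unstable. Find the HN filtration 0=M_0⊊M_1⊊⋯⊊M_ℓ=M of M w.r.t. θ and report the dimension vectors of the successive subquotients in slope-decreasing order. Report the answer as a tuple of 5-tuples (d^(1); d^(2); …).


Via rank(M_{q-1}∘⋯∘M_p): M ≅ I[1,1], I[2,2]^2, I[2,3], I[4,5]^2, I[5,5].
μ_θ-semistable layers: μ^(1)=32; μ^(2)=2; μ^(3)=-3; μ^(4)=-8; μ^(5)=-21/2

((1, 0, 0, 0, 0); (0, 0, 0, 2, 2); (0, 0, 0, 0, 1); (0, 2, 0, 0, 0); (0, 1, 1, 0, 0))


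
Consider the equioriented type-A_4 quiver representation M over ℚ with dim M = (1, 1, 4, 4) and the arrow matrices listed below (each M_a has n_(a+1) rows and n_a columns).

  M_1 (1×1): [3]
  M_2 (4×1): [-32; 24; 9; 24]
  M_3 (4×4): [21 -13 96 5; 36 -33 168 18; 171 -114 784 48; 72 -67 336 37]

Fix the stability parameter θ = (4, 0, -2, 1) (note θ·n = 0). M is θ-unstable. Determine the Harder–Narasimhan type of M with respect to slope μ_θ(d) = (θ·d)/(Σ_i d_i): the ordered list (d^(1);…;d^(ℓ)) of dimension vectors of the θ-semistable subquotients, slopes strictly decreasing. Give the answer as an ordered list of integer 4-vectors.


Interval decomposition of M: I[1,3], I[3,4]^3, I[4,4].
HN type (ℓ=3): μ^(1)=1; μ^(2)=2/3; μ^(3)=-2

((0, 0, 0, 4); (1, 1, 1, 0); (0, 0, 3, 0))


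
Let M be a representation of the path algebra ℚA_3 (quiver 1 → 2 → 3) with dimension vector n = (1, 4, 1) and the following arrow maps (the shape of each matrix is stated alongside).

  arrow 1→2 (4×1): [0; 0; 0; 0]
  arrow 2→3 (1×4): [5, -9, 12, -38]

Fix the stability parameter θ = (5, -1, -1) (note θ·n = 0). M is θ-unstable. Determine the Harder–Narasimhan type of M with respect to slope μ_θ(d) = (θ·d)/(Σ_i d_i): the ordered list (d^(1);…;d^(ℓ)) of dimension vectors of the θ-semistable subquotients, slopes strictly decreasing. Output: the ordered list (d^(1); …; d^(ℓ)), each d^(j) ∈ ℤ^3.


Interval decomposition of M: I[1,1], I[2,2]^3, I[2,3].
HN type (ℓ=2): μ^(1)=5; μ^(2)=-1

((1, 0, 0); (0, 4, 1))


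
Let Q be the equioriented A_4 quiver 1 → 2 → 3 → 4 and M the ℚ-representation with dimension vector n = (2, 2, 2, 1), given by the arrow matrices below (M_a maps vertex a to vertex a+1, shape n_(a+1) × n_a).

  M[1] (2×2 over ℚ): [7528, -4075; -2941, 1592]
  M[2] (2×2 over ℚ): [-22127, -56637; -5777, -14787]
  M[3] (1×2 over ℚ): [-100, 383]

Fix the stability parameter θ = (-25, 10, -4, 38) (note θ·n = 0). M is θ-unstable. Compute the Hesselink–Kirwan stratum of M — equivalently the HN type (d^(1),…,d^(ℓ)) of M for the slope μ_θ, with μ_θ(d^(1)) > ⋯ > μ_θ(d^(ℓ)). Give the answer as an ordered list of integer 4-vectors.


Via rank(M_{q-1}∘⋯∘M_p): M ≅ I[1,2], I[1,4], I[3,3].
μ_θ-semistable layers: μ^(1)=38; μ^(2)=10; μ^(3)=3; μ^(4)=-4; μ^(5)=-25

((0, 0, 0, 1); (0, 1, 0, 0); (0, 1, 1, 0); (0, 0, 1, 0); (2, 0, 0, 0))


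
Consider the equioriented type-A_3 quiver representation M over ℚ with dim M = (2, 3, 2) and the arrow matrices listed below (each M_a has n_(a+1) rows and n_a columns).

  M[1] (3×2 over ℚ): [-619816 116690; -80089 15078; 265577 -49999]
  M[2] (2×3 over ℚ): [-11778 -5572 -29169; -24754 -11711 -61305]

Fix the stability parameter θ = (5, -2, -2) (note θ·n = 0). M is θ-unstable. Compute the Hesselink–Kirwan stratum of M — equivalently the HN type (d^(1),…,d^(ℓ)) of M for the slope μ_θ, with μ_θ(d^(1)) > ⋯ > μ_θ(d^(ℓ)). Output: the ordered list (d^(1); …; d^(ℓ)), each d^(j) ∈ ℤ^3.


Barcode: M ≅ I[1,3]^2, I[2,2]. HN layers by μ_θ (2 steps, strictly decreasing):
  μ^(1)=1/3; μ^(2)=-2

((2, 2, 2); (0, 1, 0))
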